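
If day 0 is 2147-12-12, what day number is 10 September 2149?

Dec 12, 2147 → Dec 12, 2148: 366 days (Feb 29, 2148 is in that span).
Dec 12, 2148 → Jan 12, 2149: 31 days (December has 31).
Jan 12, 2149 → Feb 12, 2149: 31 days (January has 31).
Feb 12, 2149 → Mar 12, 2149: 28 days (February has 28).
Mar 12, 2149 → Apr 12, 2149: 31 days (March has 31).
Apr 12, 2149 → May 12, 2149: 30 days (April has 30).
May 12, 2149 → Jun 12, 2149: 31 days (May has 31).
Jun 12, 2149 → Jul 12, 2149: 30 days (June has 30).
Jul 12, 2149 → Aug 12, 2149: 31 days (July has 31).
Aug 12, 2149 → Sep 10, 2149: 29 days.
Total: 638 days.

638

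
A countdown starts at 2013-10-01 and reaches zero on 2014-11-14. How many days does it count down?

409

Oct 1, 2013 → Oct 1, 2014: 365 days.
Oct 1, 2014 → Nov 1, 2014: 31 days (October has 31).
Nov 1, 2014 → Nov 14, 2014: 13 days.
Total: 409 days.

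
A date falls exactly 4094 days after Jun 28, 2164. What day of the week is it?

Wednesday

Jun 28, 2164 is a Thursday.
4094 mod 7 = 6, so 4094 days after a Thursday is Thursday + 6 = Wednesday.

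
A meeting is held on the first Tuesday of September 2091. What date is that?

September 1, 2091 is a Saturday.
The first Tuesday is therefore September 4 (3 days later).

September 4, 2091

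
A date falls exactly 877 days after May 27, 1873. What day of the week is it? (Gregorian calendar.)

First find the weekday of May 27, 1873. Doomsday rule: the anchor day for the 1800s is Friday. For year 73: 73÷12 = 6 r 1, and 1÷4 = 0, so 6+1+0 = 7.
Friday + 7 ≡ Friday — that's 1873's doomsday.
In May the doomsday date is May 9.
May 27 is 18 days after May 9; 18 mod 7 = 4, so Friday + 4 = Tuesday.
877 mod 7 = 2, so 877 days after a Tuesday is Tuesday + 2 = Thursday.

Thursday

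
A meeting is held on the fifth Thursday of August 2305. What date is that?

August 31, 2305

August 1, 2305 is a Tuesday.
The first Thursday is therefore August 3 (2 days later).
The fifth Thursday is 3 + 4×7 = August 31.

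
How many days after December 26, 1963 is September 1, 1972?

Dec 26, 1963 → Dec 26, 1964: 366 days (Feb 29, 1964 is in that span).
Dec 26, 1964 → Dec 26, 1965: 365 days.
Dec 26, 1965 → Dec 26, 1966: 365 days.
Dec 26, 1966 → Dec 26, 1967: 365 days.
Dec 26, 1967 → Dec 26, 1968: 366 days (Feb 29, 1968 is in that span).
Dec 26, 1968 → Dec 26, 1969: 365 days.
Dec 26, 1969 → Dec 26, 1970: 365 days.
Dec 26, 1970 → Dec 26, 1971: 365 days.
Dec 26, 1971 → Jan 26, 1972: 31 days (December has 31).
Jan 26, 1972 → Feb 26, 1972: 31 days (January has 31).
Feb 26, 1972 → Mar 26, 1972: 29 days (February has 29).
Mar 26, 1972 → Apr 26, 1972: 31 days (March has 31).
Apr 26, 1972 → May 26, 1972: 30 days (April has 30).
May 26, 1972 → Jun 26, 1972: 31 days (May has 31).
Jun 26, 1972 → Jul 26, 1972: 30 days (June has 30).
Jul 26, 1972 → Aug 26, 1972: 31 days (July has 31).
Aug 26, 1972 → Sep 1, 1972: 6 days.
Total: 3172 days.

3172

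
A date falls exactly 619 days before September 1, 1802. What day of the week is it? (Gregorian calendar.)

Sunday

Sep 1, 1802 is a Wednesday.
619 mod 7 = 3, so 619 days before a Wednesday is Wednesday − 3 = Sunday.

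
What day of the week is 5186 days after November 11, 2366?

First find the weekday of Nov 11, 2366. Doomsday rule: the anchor day for the 2300s is Wednesday. For year 66: 66÷12 = 5 r 6, and 6÷4 = 1, so 5+6+1 = 12.
Wednesday + 12 ≡ Monday — that's 2366's doomsday.
In November the doomsday date is Nov 7.
Nov 11 is 4 days after Nov 7; 4 mod 7 = 4, so Monday + 4 = Friday.
5186 mod 7 = 6, so 5186 days after a Friday is Friday + 6 = Thursday.

Thursday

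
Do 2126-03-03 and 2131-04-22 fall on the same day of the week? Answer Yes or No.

From Mar 3, 2126 to Apr 22, 2131 is 1876 days.
1876 mod 7 = 0, so they are the same weekday.
(Mar 3, 2126 is a Sunday; Apr 22, 2131 is a Sunday.)

Yes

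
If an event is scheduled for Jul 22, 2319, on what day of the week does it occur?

Tuesday

Doomsday rule: the anchor day for the 2300s is Wednesday. For year 19: 19÷12 = 1 r 7, and 7÷4 = 1, so 1+7+1 = 9.
Wednesday + 9 ≡ Friday — that's 2319's doomsday.
In July the doomsday date is Jul 11.
Jul 22 is 11 days after Jul 11; 11 mod 7 = 4, so Friday + 4 = Tuesday.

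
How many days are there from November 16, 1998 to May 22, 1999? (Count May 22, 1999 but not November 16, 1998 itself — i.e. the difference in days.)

Nov 16, 1998 → Dec 16, 1998: 30 days (November has 30).
Dec 16, 1998 → Jan 16, 1999: 31 days (December has 31).
Jan 16, 1999 → Feb 16, 1999: 31 days (January has 31).
Feb 16, 1999 → Mar 16, 1999: 28 days (February has 28).
Mar 16, 1999 → Apr 16, 1999: 31 days (March has 31).
Apr 16, 1999 → May 16, 1999: 30 days (April has 30).
May 16, 1999 → May 22, 1999: 6 days.
Total: 187 days.

187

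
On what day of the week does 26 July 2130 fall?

Wednesday

Doomsday rule: the anchor day for the 2100s is Sunday. For year 30: 30÷12 = 2 r 6, and 6÷4 = 1, so 2+6+1 = 9.
Sunday + 9 ≡ Tuesday — that's 2130's doomsday.
In July the doomsday date is Jul 11.
Jul 26 is 15 days after Jul 11; 15 mod 7 = 1, so Tuesday + 1 = Wednesday.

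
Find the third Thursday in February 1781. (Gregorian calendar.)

February 1, 1781 is a Thursday.
The first Thursday is therefore February 1 (same day).
The third Thursday is 1 + 2×7 = February 15.

February 15, 1781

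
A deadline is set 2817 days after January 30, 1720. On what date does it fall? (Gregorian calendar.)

October 17, 1727

+366 (one year; includes Feb 29, 1720) → Jan 30, 1721 (2451 left).
+365 (one year) → Jan 30, 1722 (2086 left).
+365 (one year) → Jan 30, 1723 (1721 left).
+365 (one year) → Jan 30, 1724 (1356 left).
+366 (one year; includes Feb 29, 1724) → Jan 30, 1725 (990 left).
+365 (one year) → Jan 30, 1726 (625 left).
+365 (one year) → Jan 30, 1727 (260 left).
Jan has 31 days: +2 → Feb 1, 1727 (258 left).
Feb has 28 days: +28 → Mar 1, 1727 (230 left).
Mar has 31 days: +31 → Apr 1, 1727 (199 left).
Apr has 30 days: +30 → May 1, 1727 (169 left).
May has 31 days: +31 → Jun 1, 1727 (138 left).
Jun has 30 days: +30 → Jul 1, 1727 (108 left).
Jul has 31 days: +31 → Aug 1, 1727 (77 left).
Aug has 31 days: +31 → Sep 1, 1727 (46 left).
Sep has 30 days: +30 → Oct 1, 1727 (16 left).
+16 → Oct 17, 1727.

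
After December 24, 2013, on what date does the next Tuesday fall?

Dec 24, 2013 is a Tuesday.
From Tuesday to the next Tuesday is 7 days.
Dec 24, 2013 + 7 = Dec 31, 2013.

December 31, 2013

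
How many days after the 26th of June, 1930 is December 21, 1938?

3100

Jun 26, 1930 → Jun 26, 1931: 365 days.
Jun 26, 1931 → Jun 26, 1932: 366 days (Feb 29, 1932 is in that span).
Jun 26, 1932 → Jun 26, 1933: 365 days.
Jun 26, 1933 → Jun 26, 1934: 365 days.
Jun 26, 1934 → Jun 26, 1935: 365 days.
Jun 26, 1935 → Jun 26, 1936: 366 days (Feb 29, 1936 is in that span).
Jun 26, 1936 → Jun 26, 1937: 365 days.
Jun 26, 1937 → Jun 26, 1938: 365 days.
Jun 26, 1938 → Jul 26, 1938: 30 days (June has 30).
Jul 26, 1938 → Aug 26, 1938: 31 days (July has 31).
Aug 26, 1938 → Sep 26, 1938: 31 days (August has 31).
Sep 26, 1938 → Oct 26, 1938: 30 days (September has 30).
Oct 26, 1938 → Nov 26, 1938: 31 days (October has 31).
Nov 26, 1938 → Dec 21, 1938: 25 days.
Total: 3100 days.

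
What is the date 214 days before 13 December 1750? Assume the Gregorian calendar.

−13 → Nov 30, 1750 (end of Nov, 30 days; 201 left).
−30 → Oct 31, 1750 (end of Oct, 31 days; 171 left).
−31 → Sep 30, 1750 (end of Sep, 30 days; 140 left).
−30 → Aug 31, 1750 (end of Aug, 31 days; 110 left).
−31 → Jul 31, 1750 (end of Jul, 31 days; 79 left).
−31 → Jun 30, 1750 (end of Jun, 30 days; 48 left).
−30 → May 31, 1750 (end of May, 31 days; 18 left).
−18 → May 13, 1750.

May 13, 1750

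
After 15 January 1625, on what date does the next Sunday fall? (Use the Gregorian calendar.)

January 19, 1625

Jan 15, 1625 is a Wednesday.
From Wednesday to the next Sunday is 4 days.
Jan 15, 1625 + 4 = Jan 19, 1625.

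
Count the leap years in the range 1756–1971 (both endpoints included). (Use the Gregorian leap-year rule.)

52

Multiples of 4 in [1756,1971]: 54.
Of those, multiples of 100: 2 (not leap unless ÷400).
Multiples of 400: 0.
Leap years = 54 − 2 + 0 = 52.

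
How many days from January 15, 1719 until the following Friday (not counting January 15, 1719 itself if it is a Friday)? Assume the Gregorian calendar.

Jan 15, 1719 is a Sunday.
From Sunday to the next Friday is 5 days.

5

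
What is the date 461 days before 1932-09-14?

−366 (one year; includes Feb 29, 1932) → Sep 14, 1931 (95 left).
−14 → Aug 31, 1931 (end of Aug, 31 days; 81 left).
−31 → Jul 31, 1931 (end of Jul, 31 days; 50 left).
−31 → Jun 30, 1931 (end of Jun, 30 days; 19 left).
−19 → Jun 11, 1931.

June 11, 1931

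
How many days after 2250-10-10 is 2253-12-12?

1159

Oct 10, 2250 → Oct 10, 2251: 365 days.
Oct 10, 2251 → Oct 10, 2252: 366 days (Feb 29, 2252 is in that span).
Oct 10, 2252 → Oct 10, 2253: 365 days.
Oct 10, 2253 → Nov 10, 2253: 31 days (October has 31).
Nov 10, 2253 → Dec 10, 2253: 30 days (November has 30).
Dec 10, 2253 → Dec 12, 2253: 2 days.
Total: 1159 days.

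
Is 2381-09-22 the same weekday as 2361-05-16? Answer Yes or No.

Yes

From May 16, 2361 to Sep 22, 2381 is 7434 days.
7434 mod 7 = 0, so they are the same weekday.
(May 16, 2361 is a Tuesday; Sep 22, 2381 is a Tuesday.)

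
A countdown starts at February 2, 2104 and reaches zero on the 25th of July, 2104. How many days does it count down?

Feb 2, 2104 → Mar 2, 2104: 29 days (February has 29).
Mar 2, 2104 → Apr 2, 2104: 31 days (March has 31).
Apr 2, 2104 → May 2, 2104: 30 days (April has 30).
May 2, 2104 → Jun 2, 2104: 31 days (May has 31).
Jun 2, 2104 → Jul 2, 2104: 30 days (June has 30).
Jul 2, 2104 → Jul 25, 2104: 23 days.
Total: 174 days.

174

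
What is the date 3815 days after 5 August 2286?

January 14, 2297

+365 (one year) → Aug 5, 2287 (3450 left).
+366 (one year; includes Feb 29, 2288) → Aug 5, 2288 (3084 left).
+365 (one year) → Aug 5, 2289 (2719 left).
+365 (one year) → Aug 5, 2290 (2354 left).
+365 (one year) → Aug 5, 2291 (1989 left).
+366 (one year; includes Feb 29, 2292) → Aug 5, 2292 (1623 left).
+365 (one year) → Aug 5, 2293 (1258 left).
+365 (one year) → Aug 5, 2294 (893 left).
+365 (one year) → Aug 5, 2295 (528 left).
+366 (one year; includes Feb 29, 2296) → Aug 5, 2296 (162 left).
Aug has 31 days: +27 → Sep 1, 2296 (135 left).
Sep has 30 days: +30 → Oct 1, 2296 (105 left).
Oct has 31 days: +31 → Nov 1, 2296 (74 left).
Nov has 30 days: +30 → Dec 1, 2296 (44 left).
Dec has 31 days: +31 → Jan 1, 2297 (13 left).
+13 → Jan 14, 2297.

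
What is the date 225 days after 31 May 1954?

May has 31 days: +1 → Jun 1, 1954 (224 left).
Jun has 30 days: +30 → Jul 1, 1954 (194 left).
Jul has 31 days: +31 → Aug 1, 1954 (163 left).
Aug has 31 days: +31 → Sep 1, 1954 (132 left).
Sep has 30 days: +30 → Oct 1, 1954 (102 left).
Oct has 31 days: +31 → Nov 1, 1954 (71 left).
Nov has 30 days: +30 → Dec 1, 1954 (41 left).
Dec has 31 days: +31 → Jan 1, 1955 (10 left).
+10 → Jan 11, 1955.

January 11, 1955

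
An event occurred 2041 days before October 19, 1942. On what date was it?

March 18, 1937

−365 (one year) → Oct 19, 1941 (1676 left).
−365 (one year) → Oct 19, 1940 (1311 left).
−366 (one year; includes Feb 29, 1940) → Oct 19, 1939 (945 left).
−365 (one year) → Oct 19, 1938 (580 left).
−365 (one year) → Oct 19, 1937 (215 left).
−19 → Sep 30, 1937 (end of Sep, 30 days; 196 left).
−30 → Aug 31, 1937 (end of Aug, 31 days; 166 left).
−31 → Jul 31, 1937 (end of Jul, 31 days; 135 left).
−31 → Jun 30, 1937 (end of Jun, 30 days; 104 left).
−30 → May 31, 1937 (end of May, 31 days; 74 left).
−31 → Apr 30, 1937 (end of Apr, 30 days; 43 left).
−30 → Mar 31, 1937 (end of Mar, 31 days; 13 left).
−13 → Mar 18, 1937.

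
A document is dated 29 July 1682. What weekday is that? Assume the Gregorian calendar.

Doomsday rule: the anchor day for the 1600s is Tuesday. For year 82: 82÷12 = 6 r 10, and 10÷4 = 2, so 6+10+2 = 18.
Tuesday + 18 ≡ Saturday — that's 1682's doomsday.
In July the doomsday date is Jul 11.
Jul 29 is 18 days after Jul 11; 18 mod 7 = 4, so Saturday + 4 = Wednesday.

Wednesday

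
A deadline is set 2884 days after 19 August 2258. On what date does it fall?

July 12, 2266

+365 (one year) → Aug 19, 2259 (2519 left).
+366 (one year; includes Feb 29, 2260) → Aug 19, 2260 (2153 left).
+365 (one year) → Aug 19, 2261 (1788 left).
+365 (one year) → Aug 19, 2262 (1423 left).
+365 (one year) → Aug 19, 2263 (1058 left).
+366 (one year; includes Feb 29, 2264) → Aug 19, 2264 (692 left).
+365 (one year) → Aug 19, 2265 (327 left).
Aug has 31 days: +13 → Sep 1, 2265 (314 left).
Sep has 30 days: +30 → Oct 1, 2265 (284 left).
Oct has 31 days: +31 → Nov 1, 2265 (253 left).
Nov has 30 days: +30 → Dec 1, 2265 (223 left).
Dec has 31 days: +31 → Jan 1, 2266 (192 left).
Jan has 31 days: +31 → Feb 1, 2266 (161 left).
Feb has 28 days: +28 → Mar 1, 2266 (133 left).
Mar has 31 days: +31 → Apr 1, 2266 (102 left).
Apr has 30 days: +30 → May 1, 2266 (72 left).
May has 31 days: +31 → Jun 1, 2266 (41 left).
Jun has 30 days: +30 → Jul 1, 2266 (11 left).
+11 → Jul 12, 2266.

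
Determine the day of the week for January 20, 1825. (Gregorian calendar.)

Thursday

Doomsday rule: the anchor day for the 1800s is Friday. For year 25: 25÷12 = 2 r 1, and 1÷4 = 0, so 2+1+0 = 3.
Friday + 3 ≡ Monday — that's 1825's doomsday.
In January the doomsday date is Jan 3 (1825 is not a leap year).
Jan 20 is 17 days after Jan 3; 17 mod 7 = 3, so Monday + 3 = Thursday.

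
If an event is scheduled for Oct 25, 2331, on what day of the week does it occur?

Sunday

Doomsday rule: the anchor day for the 2300s is Wednesday. For year 31: 31÷12 = 2 r 7, and 7÷4 = 1, so 2+7+1 = 10.
Wednesday + 10 ≡ Saturday — that's 2331's doomsday.
In October the doomsday date is Oct 10.
Oct 25 is 15 days after Oct 10; 15 mod 7 = 1, so Saturday + 1 = Sunday.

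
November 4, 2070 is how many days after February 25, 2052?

Feb 25, 2052 → Feb 25, 2053: 366 days (Feb 29, 2052 is in that span).
Feb 25, 2053 → Feb 25, 2054: 365 days.
Feb 25, 2054 → Feb 25, 2055: 365 days.
Feb 25, 2055 → Feb 25, 2056: 365 days.
Feb 25, 2056 → Feb 25, 2057: 366 days (Feb 29, 2056 is in that span).
Feb 25, 2057 → Feb 25, 2058: 365 days.
Feb 25, 2058 → Feb 25, 2059: 365 days.
Feb 25, 2059 → Feb 25, 2060: 365 days.
Feb 25, 2060 → Feb 25, 2061: 366 days (Feb 29, 2060 is in that span).
Feb 25, 2061 → Feb 25, 2062: 365 days.
Feb 25, 2062 → Feb 25, 2063: 365 days.
Feb 25, 2063 → Feb 25, 2064: 365 days.
Feb 25, 2064 → Feb 25, 2065: 366 days (Feb 29, 2064 is in that span).
Feb 25, 2065 → Feb 25, 2066: 365 days.
Feb 25, 2066 → Feb 25, 2067: 365 days.
Feb 25, 2067 → Feb 25, 2068: 365 days.
Feb 25, 2068 → Feb 25, 2069: 366 days (Feb 29, 2068 is in that span).
Feb 25, 2069 → Feb 25, 2070: 365 days.
Feb 25, 2070 → Mar 25, 2070: 28 days (February has 28).
Mar 25, 2070 → Apr 25, 2070: 31 days (March has 31).
Apr 25, 2070 → May 25, 2070: 30 days (April has 30).
May 25, 2070 → Jun 25, 2070: 31 days (May has 31).
Jun 25, 2070 → Jul 25, 2070: 30 days (June has 30).
Jul 25, 2070 → Aug 25, 2070: 31 days (July has 31).
Aug 25, 2070 → Sep 25, 2070: 31 days (August has 31).
Sep 25, 2070 → Oct 25, 2070: 30 days (September has 30).
Oct 25, 2070 → Nov 4, 2070: 10 days.
Total: 6827 days.

6827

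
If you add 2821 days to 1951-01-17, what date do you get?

October 8, 1958

+365 (one year) → Jan 17, 1952 (2456 left).
+366 (one year; includes Feb 29, 1952) → Jan 17, 1953 (2090 left).
+365 (one year) → Jan 17, 1954 (1725 left).
+365 (one year) → Jan 17, 1955 (1360 left).
+365 (one year) → Jan 17, 1956 (995 left).
+366 (one year; includes Feb 29, 1956) → Jan 17, 1957 (629 left).
+365 (one year) → Jan 17, 1958 (264 left).
Jan has 31 days: +15 → Feb 1, 1958 (249 left).
Feb has 28 days: +28 → Mar 1, 1958 (221 left).
Mar has 31 days: +31 → Apr 1, 1958 (190 left).
Apr has 30 days: +30 → May 1, 1958 (160 left).
May has 31 days: +31 → Jun 1, 1958 (129 left).
Jun has 30 days: +30 → Jul 1, 1958 (99 left).
Jul has 31 days: +31 → Aug 1, 1958 (68 left).
Aug has 31 days: +31 → Sep 1, 1958 (37 left).
Sep has 30 days: +30 → Oct 1, 1958 (7 left).
+7 → Oct 8, 1958.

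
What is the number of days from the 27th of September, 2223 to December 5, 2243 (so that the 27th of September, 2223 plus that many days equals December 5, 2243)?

7374

Sep 27, 2223 → Sep 27, 2224: 366 days (Feb 29, 2224 is in that span).
Sep 27, 2224 → Sep 27, 2225: 365 days.
Sep 27, 2225 → Sep 27, 2226: 365 days.
Sep 27, 2226 → Sep 27, 2227: 365 days.
Sep 27, 2227 → Sep 27, 2228: 366 days (Feb 29, 2228 is in that span).
Sep 27, 2228 → Sep 27, 2229: 365 days.
Sep 27, 2229 → Sep 27, 2230: 365 days.
Sep 27, 2230 → Sep 27, 2231: 365 days.
Sep 27, 2231 → Sep 27, 2232: 366 days (Feb 29, 2232 is in that span).
Sep 27, 2232 → Sep 27, 2233: 365 days.
Sep 27, 2233 → Sep 27, 2234: 365 days.
Sep 27, 2234 → Sep 27, 2235: 365 days.
Sep 27, 2235 → Sep 27, 2236: 366 days (Feb 29, 2236 is in that span).
Sep 27, 2236 → Sep 27, 2237: 365 days.
Sep 27, 2237 → Sep 27, 2238: 365 days.
Sep 27, 2238 → Sep 27, 2239: 365 days.
Sep 27, 2239 → Sep 27, 2240: 366 days (Feb 29, 2240 is in that span).
Sep 27, 2240 → Sep 27, 2241: 365 days.
Sep 27, 2241 → Sep 27, 2242: 365 days.
Sep 27, 2242 → Sep 27, 2243: 365 days.
Sep 27, 2243 → Oct 27, 2243: 30 days (September has 30).
Oct 27, 2243 → Nov 27, 2243: 31 days (October has 31).
Nov 27, 2243 → Dec 5, 2243: 8 days.
Total: 7374 days.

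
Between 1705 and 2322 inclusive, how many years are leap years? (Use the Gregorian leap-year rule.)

149

Multiples of 4 in [1705,2322]: 154.
Of those, multiples of 100: 6 (not leap unless ÷400).
Multiples of 400: 1.
Leap years = 154 − 6 + 1 = 149.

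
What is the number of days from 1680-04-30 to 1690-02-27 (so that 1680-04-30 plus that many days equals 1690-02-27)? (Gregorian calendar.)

3590

Apr 30, 1680 → Apr 30, 1681: 365 days.
Apr 30, 1681 → Apr 30, 1682: 365 days.
Apr 30, 1682 → Apr 30, 1683: 365 days.
Apr 30, 1683 → Apr 30, 1684: 366 days (Feb 29, 1684 is in that span).
Apr 30, 1684 → Apr 30, 1685: 365 days.
Apr 30, 1685 → Apr 30, 1686: 365 days.
Apr 30, 1686 → Apr 30, 1687: 365 days.
Apr 30, 1687 → Apr 30, 1688: 366 days (Feb 29, 1688 is in that span).
Apr 30, 1688 → Apr 30, 1689: 365 days.
Apr 30, 1689 → May 30, 1689: 30 days (April has 30).
May 30, 1689 → Jun 30, 1689: 31 days (May has 31).
Jun 30, 1689 → Jul 30, 1689: 30 days (June has 30).
Jul 30, 1689 → Aug 30, 1689: 31 days (July has 31).
Aug 30, 1689 → Sep 30, 1689: 31 days (August has 31).
Sep 30, 1689 → Oct 30, 1689: 30 days (September has 30).
Oct 30, 1689 → Nov 30, 1689: 31 days (October has 31).
Nov 30, 1689 → Dec 30, 1689: 30 days (November has 30).
Dec 30, 1689 → Jan 30, 1690: 31 days (December has 31).
Jan 30, 1690 → Feb 27, 1690: 28 days.
Total: 3590 days.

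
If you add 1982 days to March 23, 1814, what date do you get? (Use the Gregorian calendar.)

+365 (one year) → Mar 23, 1815 (1617 left).
+366 (one year; includes Feb 29, 1816) → Mar 23, 1816 (1251 left).
+365 (one year) → Mar 23, 1817 (886 left).
+365 (one year) → Mar 23, 1818 (521 left).
+365 (one year) → Mar 23, 1819 (156 left).
Mar has 31 days: +9 → Apr 1, 1819 (147 left).
Apr has 30 days: +30 → May 1, 1819 (117 left).
May has 31 days: +31 → Jun 1, 1819 (86 left).
Jun has 30 days: +30 → Jul 1, 1819 (56 left).
Jul has 31 days: +31 → Aug 1, 1819 (25 left).
+25 → Aug 26, 1819.

August 26, 1819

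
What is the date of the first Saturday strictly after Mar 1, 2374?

Mar 1, 2374 is a Friday.
From Friday to the next Saturday is 1 day.
Mar 1, 2374 + 1 = Mar 2, 2374.

March 2, 2374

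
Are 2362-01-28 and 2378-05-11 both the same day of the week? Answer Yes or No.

No

From Jan 28, 2362 to May 11, 2378 is 5947 days.
5947 mod 7 = 4, so they are different weekdays.
(Jan 28, 2362 is a Sunday; May 11, 2378 is a Thursday.)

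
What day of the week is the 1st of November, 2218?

Doomsday rule: the anchor day for the 2200s is Friday. For year 18: 18÷12 = 1 r 6, and 6÷4 = 1, so 1+6+1 = 8.
Friday + 8 ≡ Saturday — that's 2218's doomsday.
In November the doomsday date is Nov 7.
Nov 1 is 6 days before Nov 7; 6 mod 7 = 6, so Saturday − 6 = Sunday.

Sunday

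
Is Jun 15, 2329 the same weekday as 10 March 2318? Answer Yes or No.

From Mar 10, 2318 to Jun 15, 2329 is 4115 days.
4115 mod 7 = 6, so they are different weekdays.
(Mar 10, 2318 is a Sunday; Jun 15, 2329 is a Saturday.)

No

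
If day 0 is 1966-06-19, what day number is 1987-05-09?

7629

Jun 19, 1966 → Jun 19, 1967: 365 days.
Jun 19, 1967 → Jun 19, 1968: 366 days (Feb 29, 1968 is in that span).
Jun 19, 1968 → Jun 19, 1969: 365 days.
Jun 19, 1969 → Jun 19, 1970: 365 days.
Jun 19, 1970 → Jun 19, 1971: 365 days.
Jun 19, 1971 → Jun 19, 1972: 366 days (Feb 29, 1972 is in that span).
Jun 19, 1972 → Jun 19, 1973: 365 days.
Jun 19, 1973 → Jun 19, 1974: 365 days.
Jun 19, 1974 → Jun 19, 1975: 365 days.
Jun 19, 1975 → Jun 19, 1976: 366 days (Feb 29, 1976 is in that span).
Jun 19, 1976 → Jun 19, 1977: 365 days.
Jun 19, 1977 → Jun 19, 1978: 365 days.
Jun 19, 1978 → Jun 19, 1979: 365 days.
Jun 19, 1979 → Jun 19, 1980: 366 days (Feb 29, 1980 is in that span).
Jun 19, 1980 → Jun 19, 1981: 365 days.
Jun 19, 1981 → Jun 19, 1982: 365 days.
Jun 19, 1982 → Jun 19, 1983: 365 days.
Jun 19, 1983 → Jun 19, 1984: 366 days (Feb 29, 1984 is in that span).
Jun 19, 1984 → Jun 19, 1985: 365 days.
Jun 19, 1985 → Jun 19, 1986: 365 days.
Jun 19, 1986 → Jul 19, 1986: 30 days (June has 30).
Jul 19, 1986 → Aug 19, 1986: 31 days (July has 31).
Aug 19, 1986 → Sep 19, 1986: 31 days (August has 31).
Sep 19, 1986 → Oct 19, 1986: 30 days (September has 30).
Oct 19, 1986 → Nov 19, 1986: 31 days (October has 31).
Nov 19, 1986 → Dec 19, 1986: 30 days (November has 30).
Dec 19, 1986 → Jan 19, 1987: 31 days (December has 31).
Jan 19, 1987 → Feb 19, 1987: 31 days (January has 31).
Feb 19, 1987 → Mar 19, 1987: 28 days (February has 28).
Mar 19, 1987 → Apr 19, 1987: 31 days (March has 31).
Apr 19, 1987 → May 9, 1987: 20 days.
Total: 7629 days.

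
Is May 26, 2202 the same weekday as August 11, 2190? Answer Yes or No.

From Aug 11, 2190 to May 26, 2202 is 4305 days.
4305 mod 7 = 0, so they are the same weekday.
(Aug 11, 2190 is a Wednesday; May 26, 2202 is a Wednesday.)

Yes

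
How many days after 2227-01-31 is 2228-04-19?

Jan 31, 2227 → Jan 31, 2228: 365 days.
Jan 31, 2228 → Feb 29, 2228: 29 days (January has 31).
Feb 29, 2228 → Mar 29, 2228: 29 days (February has 29).
Mar 29, 2228 → Apr 19, 2228: 21 days.
Total: 444 days.

444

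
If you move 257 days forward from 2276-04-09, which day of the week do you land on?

Apr 9, 2276 is a Sunday.
257 mod 7 = 5, so 257 days after a Sunday is Sunday + 5 = Friday.

Friday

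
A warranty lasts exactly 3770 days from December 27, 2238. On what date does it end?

+365 (one year) → Dec 27, 2239 (3405 left).
+366 (one year; includes Feb 29, 2240) → Dec 27, 2240 (3039 left).
+365 (one year) → Dec 27, 2241 (2674 left).
+365 (one year) → Dec 27, 2242 (2309 left).
+365 (one year) → Dec 27, 2243 (1944 left).
+366 (one year; includes Feb 29, 2244) → Dec 27, 2244 (1578 left).
+365 (one year) → Dec 27, 2245 (1213 left).
+365 (one year) → Dec 27, 2246 (848 left).
+365 (one year) → Dec 27, 2247 (483 left).
+366 (one year; includes Feb 29, 2248) → Dec 27, 2248 (117 left).
Dec has 31 days: +5 → Jan 1, 2249 (112 left).
Jan has 31 days: +31 → Feb 1, 2249 (81 left).
Feb has 28 days: +28 → Mar 1, 2249 (53 left).
Mar has 31 days: +31 → Apr 1, 2249 (22 left).
+22 → Apr 23, 2249.

April 23, 2249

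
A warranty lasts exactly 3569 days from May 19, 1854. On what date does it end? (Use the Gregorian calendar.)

+365 (one year) → May 19, 1855 (3204 left).
+366 (one year; includes Feb 29, 1856) → May 19, 1856 (2838 left).
+365 (one year) → May 19, 1857 (2473 left).
+365 (one year) → May 19, 1858 (2108 left).
+365 (one year) → May 19, 1859 (1743 left).
+366 (one year; includes Feb 29, 1860) → May 19, 1860 (1377 left).
+365 (one year) → May 19, 1861 (1012 left).
+365 (one year) → May 19, 1862 (647 left).
+365 (one year) → May 19, 1863 (282 left).
May has 31 days: +13 → Jun 1, 1863 (269 left).
Jun has 30 days: +30 → Jul 1, 1863 (239 left).
Jul has 31 days: +31 → Aug 1, 1863 (208 left).
Aug has 31 days: +31 → Sep 1, 1863 (177 left).
Sep has 30 days: +30 → Oct 1, 1863 (147 left).
Oct has 31 days: +31 → Nov 1, 1863 (116 left).
Nov has 30 days: +30 → Dec 1, 1863 (86 left).
Dec has 31 days: +31 → Jan 1, 1864 (55 left).
Jan has 31 days: +31 → Feb 1, 1864 (24 left).
+24 → Feb 25, 1864.

February 25, 1864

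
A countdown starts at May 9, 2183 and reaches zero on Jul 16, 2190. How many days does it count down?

May 9, 2183 → May 9, 2184: 366 days (Feb 29, 2184 is in that span).
May 9, 2184 → May 9, 2185: 365 days.
May 9, 2185 → May 9, 2186: 365 days.
May 9, 2186 → May 9, 2187: 365 days.
May 9, 2187 → May 9, 2188: 366 days (Feb 29, 2188 is in that span).
May 9, 2188 → May 9, 2189: 365 days.
May 9, 2189 → May 9, 2190: 365 days.
May 9, 2190 → Jun 9, 2190: 31 days (May has 31).
Jun 9, 2190 → Jul 9, 2190: 30 days (June has 30).
Jul 9, 2190 → Jul 16, 2190: 7 days.
Total: 2625 days.

2625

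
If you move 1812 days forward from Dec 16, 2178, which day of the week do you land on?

Tuesday

First find the weekday of Dec 16, 2178. Doomsday rule: the anchor day for the 2100s is Sunday. For year 78: 78÷12 = 6 r 6, and 6÷4 = 1, so 6+6+1 = 13.
Sunday + 13 ≡ Saturday — that's 2178's doomsday.
In December the doomsday date is Dec 12.
Dec 16 is 4 days after Dec 12; 4 mod 7 = 4, so Saturday + 4 = Wednesday.
1812 mod 7 = 6, so 1812 days after a Wednesday is Wednesday + 6 = Tuesday.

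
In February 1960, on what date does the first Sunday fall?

February 7, 1960

February 1, 1960 is a Monday.
The first Sunday is therefore February 7 (6 days later).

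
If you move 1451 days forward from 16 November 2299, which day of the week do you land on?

Saturday

Nov 16, 2299 is a Thursday.
1451 mod 7 = 2, so 1451 days after a Thursday is Thursday + 2 = Saturday.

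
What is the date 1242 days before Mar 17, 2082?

October 22, 2078

−365 (one year) → Mar 17, 2081 (877 left).
−365 (one year) → Mar 17, 2080 (512 left).
−366 (one year; includes Feb 29, 2080) → Mar 17, 2079 (146 left).
−17 → Feb 28, 2079 (end of Feb, 28 days; 129 left).
−28 → Jan 31, 2079 (end of Jan, 31 days; 101 left).
−31 → Dec 31, 2078 (end of Dec, 31 days; 70 left).
−31 → Nov 30, 2078 (end of Nov, 30 days; 39 left).
−30 → Oct 31, 2078 (end of Oct, 31 days; 9 left).
−9 → Oct 22, 2078.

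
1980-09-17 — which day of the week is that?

Wednesday

Doomsday rule: the anchor day for the 1900s is Wednesday. For year 80: 80÷12 = 6 r 8, and 8÷4 = 2, so 6+8+2 = 16.
Wednesday + 16 ≡ Friday — that's 1980's doomsday.
In September the doomsday date is Sep 5.
Sep 17 is 12 days after Sep 5; 12 mod 7 = 5, so Friday + 5 = Wednesday.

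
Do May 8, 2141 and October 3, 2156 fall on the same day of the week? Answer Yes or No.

From May 8, 2141 to Oct 3, 2156 is 5627 days.
5627 mod 7 = 6, so they are different weekdays.
(May 8, 2141 is a Monday; Oct 3, 2156 is a Sunday.)

No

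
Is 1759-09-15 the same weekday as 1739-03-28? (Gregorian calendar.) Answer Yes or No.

From Mar 28, 1739 to Sep 15, 1759 is 7476 days.
7476 mod 7 = 0, so they are the same weekday.
(Mar 28, 1739 is a Saturday; Sep 15, 1759 is a Saturday.)

Yes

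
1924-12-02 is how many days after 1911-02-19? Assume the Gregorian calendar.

Feb 19, 1911 → Feb 19, 1912: 365 days.
Feb 19, 1912 → Feb 19, 1913: 366 days (Feb 29, 1912 is in that span).
Feb 19, 1913 → Feb 19, 1914: 365 days.
Feb 19, 1914 → Feb 19, 1915: 365 days.
Feb 19, 1915 → Feb 19, 1916: 365 days.
Feb 19, 1916 → Feb 19, 1917: 366 days (Feb 29, 1916 is in that span).
Feb 19, 1917 → Feb 19, 1918: 365 days.
Feb 19, 1918 → Feb 19, 1919: 365 days.
Feb 19, 1919 → Feb 19, 1920: 365 days.
Feb 19, 1920 → Feb 19, 1921: 366 days (Feb 29, 1920 is in that span).
Feb 19, 1921 → Feb 19, 1922: 365 days.
Feb 19, 1922 → Feb 19, 1923: 365 days.
Feb 19, 1923 → Feb 19, 1924: 365 days.
Feb 19, 1924 → Mar 19, 1924: 29 days (February has 29).
Mar 19, 1924 → Apr 19, 1924: 31 days (March has 31).
Apr 19, 1924 → May 19, 1924: 30 days (April has 30).
May 19, 1924 → Jun 19, 1924: 31 days (May has 31).
Jun 19, 1924 → Jul 19, 1924: 30 days (June has 30).
Jul 19, 1924 → Aug 19, 1924: 31 days (July has 31).
Aug 19, 1924 → Sep 19, 1924: 31 days (August has 31).
Sep 19, 1924 → Oct 19, 1924: 30 days (September has 30).
Oct 19, 1924 → Nov 19, 1924: 31 days (October has 31).
Nov 19, 1924 → Dec 2, 1924: 13 days.
Total: 5035 days.

5035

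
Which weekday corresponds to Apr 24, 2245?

Thursday

Doomsday rule: the anchor day for the 2200s is Friday. For year 45: 45÷12 = 3 r 9, and 9÷4 = 2, so 3+9+2 = 14.
Friday + 14 ≡ Friday — that's 2245's doomsday.
In April the doomsday date is Apr 4.
Apr 24 is 20 days after Apr 4; 20 mod 7 = 6, so Friday + 6 = Thursday.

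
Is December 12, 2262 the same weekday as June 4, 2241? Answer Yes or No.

Yes

From Jun 4, 2241 to Dec 12, 2262 is 7861 days.
7861 mod 7 = 0, so they are the same weekday.
(Jun 4, 2241 is a Friday; Dec 12, 2262 is a Friday.)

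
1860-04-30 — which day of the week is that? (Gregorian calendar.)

Monday

Doomsday rule: the anchor day for the 1800s is Friday. For year 60: 60÷12 = 5 r 0, and 0÷4 = 0, so 5+0+0 = 5.
Friday + 5 ≡ Wednesday — that's 1860's doomsday.
In April the doomsday date is Apr 4.
Apr 30 is 26 days after Apr 4; 26 mod 7 = 5, so Wednesday + 5 = Monday.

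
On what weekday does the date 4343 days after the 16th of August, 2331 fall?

Wednesday

First find the weekday of Aug 16, 2331. Doomsday rule: the anchor day for the 2300s is Wednesday. For year 31: 31÷12 = 2 r 7, and 7÷4 = 1, so 2+7+1 = 10.
Wednesday + 10 ≡ Saturday — that's 2331's doomsday.
In August the doomsday date is Aug 8.
Aug 16 is 8 days after Aug 8; 8 mod 7 = 1, so Saturday + 1 = Sunday.
4343 mod 7 = 3, so 4343 days after a Sunday is Sunday + 3 = Wednesday.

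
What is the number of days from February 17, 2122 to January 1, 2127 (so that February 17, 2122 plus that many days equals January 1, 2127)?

Feb 17, 2122 → Feb 17, 2123: 365 days.
Feb 17, 2123 → Feb 17, 2124: 365 days.
Feb 17, 2124 → Feb 17, 2125: 366 days (Feb 29, 2124 is in that span).
Feb 17, 2125 → Feb 17, 2126: 365 days.
Feb 17, 2126 → Mar 17, 2126: 28 days (February has 28).
Mar 17, 2126 → Apr 17, 2126: 31 days (March has 31).
Apr 17, 2126 → May 17, 2126: 30 days (April has 30).
May 17, 2126 → Jun 17, 2126: 31 days (May has 31).
Jun 17, 2126 → Jul 17, 2126: 30 days (June has 30).
Jul 17, 2126 → Aug 17, 2126: 31 days (July has 31).
Aug 17, 2126 → Sep 17, 2126: 31 days (August has 31).
Sep 17, 2126 → Oct 17, 2126: 30 days (September has 30).
Oct 17, 2126 → Nov 17, 2126: 31 days (October has 31).
Nov 17, 2126 → Dec 17, 2126: 30 days (November has 30).
Dec 17, 2126 → Jan 1, 2127: 15 days.
Total: 1779 days.

1779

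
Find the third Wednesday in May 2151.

May 1, 2151 is a Saturday.
The first Wednesday is therefore May 5 (4 days later).
The third Wednesday is 5 + 2×7 = May 19.

May 19, 2151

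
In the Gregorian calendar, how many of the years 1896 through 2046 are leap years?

37

Multiples of 4 in [1896,2046]: 38.
Of those, multiples of 100: 2 (not leap unless ÷400).
Multiples of 400: 1.
Leap years = 38 − 2 + 1 = 37.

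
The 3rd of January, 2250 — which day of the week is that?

January 1, 2250 is a Tuesday.
Jan 1, 2250 → Jan 3, 2250: 2 days.
Total: 2 days.
2 mod 7 = 2, so Tuesday + 2 = Thursday.

Thursday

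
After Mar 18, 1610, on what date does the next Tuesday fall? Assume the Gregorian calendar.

Mar 18, 1610 is a Thursday.
From Thursday to the next Tuesday is 5 days.
Mar 18, 1610 + 5 = Mar 23, 1610.

March 23, 1610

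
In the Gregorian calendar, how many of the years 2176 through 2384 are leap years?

Multiples of 4 in [2176,2384]: 53.
Of those, multiples of 100: 2 (not leap unless ÷400).
Multiples of 400: 0.
Leap years = 53 − 2 + 0 = 51.

51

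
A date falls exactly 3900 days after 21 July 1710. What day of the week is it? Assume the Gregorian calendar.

First find the weekday of Jul 21, 1710. Doomsday rule: the anchor day for the 1700s is Sunday. For year 10: 10÷12 = 0 r 10, and 10÷4 = 2, so 0+10+2 = 12.
Sunday + 12 ≡ Friday — that's 1710's doomsday.
In July the doomsday date is Jul 11.
Jul 21 is 10 days after Jul 11; 10 mod 7 = 3, so Friday + 3 = Monday.
3900 mod 7 = 1, so 3900 days after a Monday is Monday + 1 = Tuesday.

Tuesday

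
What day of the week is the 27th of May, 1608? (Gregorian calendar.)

Tuesday

Doomsday rule: the anchor day for the 1600s is Tuesday. For year 08: 8÷12 = 0 r 8, and 8÷4 = 2, so 0+8+2 = 10.
Tuesday + 10 ≡ Friday — that's 1608's doomsday.
In May the doomsday date is May 9.
May 27 is 18 days after May 9; 18 mod 7 = 4, so Friday + 4 = Tuesday.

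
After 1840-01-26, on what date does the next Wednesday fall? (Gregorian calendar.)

January 29, 1840

Jan 26, 1840 is a Sunday.
From Sunday to the next Wednesday is 3 days.
Jan 26, 1840 + 3 = Jan 29, 1840.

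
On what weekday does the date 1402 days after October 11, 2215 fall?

Friday

Oct 11, 2215 is a Wednesday.
1402 mod 7 = 2, so 1402 days after a Wednesday is Wednesday + 2 = Friday.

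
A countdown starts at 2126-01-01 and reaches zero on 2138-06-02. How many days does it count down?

4535

Jan 1, 2126 → Jan 1, 2127: 365 days.
Jan 1, 2127 → Jan 1, 2128: 365 days.
Jan 1, 2128 → Jan 1, 2129: 366 days (Feb 29, 2128 is in that span).
Jan 1, 2129 → Jan 1, 2130: 365 days.
Jan 1, 2130 → Jan 1, 2131: 365 days.
Jan 1, 2131 → Jan 1, 2132: 365 days.
Jan 1, 2132 → Jan 1, 2133: 366 days (Feb 29, 2132 is in that span).
Jan 1, 2133 → Jan 1, 2134: 365 days.
Jan 1, 2134 → Jan 1, 2135: 365 days.
Jan 1, 2135 → Jan 1, 2136: 365 days.
Jan 1, 2136 → Jan 1, 2137: 366 days (Feb 29, 2136 is in that span).
Jan 1, 2137 → Jan 1, 2138: 365 days.
Jan 1, 2138 → Feb 1, 2138: 31 days (January has 31).
Feb 1, 2138 → Mar 1, 2138: 28 days (February has 28).
Mar 1, 2138 → Apr 1, 2138: 31 days (March has 31).
Apr 1, 2138 → May 1, 2138: 30 days (April has 30).
May 1, 2138 → Jun 1, 2138: 31 days (May has 31).
Jun 1, 2138 → Jun 2, 2138: 1 days.
Total: 4535 days.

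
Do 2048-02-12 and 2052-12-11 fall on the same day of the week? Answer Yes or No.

Yes

From Feb 12, 2048 to Dec 11, 2052 is 1764 days.
1764 mod 7 = 0, so they are the same weekday.
(Feb 12, 2048 is a Wednesday; Dec 11, 2052 is a Wednesday.)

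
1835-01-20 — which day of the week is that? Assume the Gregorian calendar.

January 1, 1835 is a Thursday.
Jan 1, 1835 → Jan 20, 1835: 19 days.
Total: 19 days.
19 mod 7 = 5, so Thursday + 5 = Tuesday.

Tuesday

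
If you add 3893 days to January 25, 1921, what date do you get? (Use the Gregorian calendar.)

+365 (one year) → Jan 25, 1922 (3528 left).
+365 (one year) → Jan 25, 1923 (3163 left).
+365 (one year) → Jan 25, 1924 (2798 left).
+366 (one year; includes Feb 29, 1924) → Jan 25, 1925 (2432 left).
+365 (one year) → Jan 25, 1926 (2067 left).
+365 (one year) → Jan 25, 1927 (1702 left).
+365 (one year) → Jan 25, 1928 (1337 left).
+366 (one year; includes Feb 29, 1928) → Jan 25, 1929 (971 left).
+365 (one year) → Jan 25, 1930 (606 left).
+365 (one year) → Jan 25, 1931 (241 left).
Jan has 31 days: +7 → Feb 1, 1931 (234 left).
Feb has 28 days: +28 → Mar 1, 1931 (206 left).
Mar has 31 days: +31 → Apr 1, 1931 (175 left).
Apr has 30 days: +30 → May 1, 1931 (145 left).
May has 31 days: +31 → Jun 1, 1931 (114 left).
Jun has 30 days: +30 → Jul 1, 1931 (84 left).
Jul has 31 days: +31 → Aug 1, 1931 (53 left).
Aug has 31 days: +31 → Sep 1, 1931 (22 left).
+22 → Sep 23, 1931.

September 23, 1931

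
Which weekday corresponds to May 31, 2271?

Doomsday rule: the anchor day for the 2200s is Friday. For year 71: 71÷12 = 5 r 11, and 11÷4 = 2, so 5+11+2 = 18.
Friday + 18 ≡ Tuesday — that's 2271's doomsday.
In May the doomsday date is May 9.
May 31 is 22 days after May 9; 22 mod 7 = 1, so Tuesday + 1 = Wednesday.

Wednesday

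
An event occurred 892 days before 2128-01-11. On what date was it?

August 2, 2125

−365 (one year) → Jan 11, 2127 (527 left).
−365 (one year) → Jan 11, 2126 (162 left).
−11 → Dec 31, 2125 (end of Dec, 31 days; 151 left).
−31 → Nov 30, 2125 (end of Nov, 30 days; 120 left).
−30 → Oct 31, 2125 (end of Oct, 31 days; 90 left).
−31 → Sep 30, 2125 (end of Sep, 30 days; 59 left).
−30 → Aug 31, 2125 (end of Aug, 31 days; 29 left).
−29 → Aug 2, 2125.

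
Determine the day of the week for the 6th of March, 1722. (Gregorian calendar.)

Doomsday rule: the anchor day for the 1700s is Sunday. For year 22: 22÷12 = 1 r 10, and 10÷4 = 2, so 1+10+2 = 13.
Sunday + 13 ≡ Saturday — that's 1722's doomsday.
In March the doomsday date is Mar 14.
Mar 6 is 8 days before Mar 14; 8 mod 7 = 1, so Saturday − 1 = Friday.

Friday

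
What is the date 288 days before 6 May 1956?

−6 → Apr 30, 1956 (end of Apr, 30 days; 282 left).
−30 → Mar 31, 1956 (end of Mar, 31 days; 252 left).
−31 → Feb 29, 1956 (end of Feb, 29 days; 221 left).
−29 → Jan 31, 1956 (end of Jan, 31 days; 192 left).
−31 → Dec 31, 1955 (end of Dec, 31 days; 161 left).
−31 → Nov 30, 1955 (end of Nov, 30 days; 130 left).
−30 → Oct 31, 1955 (end of Oct, 31 days; 100 left).
−31 → Sep 30, 1955 (end of Sep, 30 days; 69 left).
−30 → Aug 31, 1955 (end of Aug, 31 days; 39 left).
−31 → Jul 31, 1955 (end of Jul, 31 days; 8 left).
−8 → Jul 23, 1955.

July 23, 1955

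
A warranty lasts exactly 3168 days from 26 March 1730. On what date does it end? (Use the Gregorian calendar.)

November 27, 1738

+365 (one year) → Mar 26, 1731 (2803 left).
+366 (one year; includes Feb 29, 1732) → Mar 26, 1732 (2437 left).
+365 (one year) → Mar 26, 1733 (2072 left).
+365 (one year) → Mar 26, 1734 (1707 left).
+365 (one year) → Mar 26, 1735 (1342 left).
+366 (one year; includes Feb 29, 1736) → Mar 26, 1736 (976 left).
+365 (one year) → Mar 26, 1737 (611 left).
+365 (one year) → Mar 26, 1738 (246 left).
Mar has 31 days: +6 → Apr 1, 1738 (240 left).
Apr has 30 days: +30 → May 1, 1738 (210 left).
May has 31 days: +31 → Jun 1, 1738 (179 left).
Jun has 30 days: +30 → Jul 1, 1738 (149 left).
Jul has 31 days: +31 → Aug 1, 1738 (118 left).
Aug has 31 days: +31 → Sep 1, 1738 (87 left).
Sep has 30 days: +30 → Oct 1, 1738 (57 left).
Oct has 31 days: +31 → Nov 1, 1738 (26 left).
+26 → Nov 27, 1738.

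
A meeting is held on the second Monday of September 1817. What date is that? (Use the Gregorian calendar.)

September 8, 1817

September 1, 1817 is a Monday.
The first Monday is therefore September 1 (same day).
The second Monday is 1 + 1×7 = September 8.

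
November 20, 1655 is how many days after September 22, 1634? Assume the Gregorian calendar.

Sep 22, 1634 → Sep 22, 1635: 365 days.
Sep 22, 1635 → Sep 22, 1636: 366 days (Feb 29, 1636 is in that span).
Sep 22, 1636 → Sep 22, 1637: 365 days.
Sep 22, 1637 → Sep 22, 1638: 365 days.
Sep 22, 1638 → Sep 22, 1639: 365 days.
Sep 22, 1639 → Sep 22, 1640: 366 days (Feb 29, 1640 is in that span).
Sep 22, 1640 → Sep 22, 1641: 365 days.
Sep 22, 1641 → Sep 22, 1642: 365 days.
Sep 22, 1642 → Sep 22, 1643: 365 days.
Sep 22, 1643 → Sep 22, 1644: 366 days (Feb 29, 1644 is in that span).
Sep 22, 1644 → Sep 22, 1645: 365 days.
Sep 22, 1645 → Sep 22, 1646: 365 days.
Sep 22, 1646 → Sep 22, 1647: 365 days.
Sep 22, 1647 → Sep 22, 1648: 366 days (Feb 29, 1648 is in that span).
Sep 22, 1648 → Sep 22, 1649: 365 days.
Sep 22, 1649 → Sep 22, 1650: 365 days.
Sep 22, 1650 → Sep 22, 1651: 365 days.
Sep 22, 1651 → Sep 22, 1652: 366 days (Feb 29, 1652 is in that span).
Sep 22, 1652 → Sep 22, 1653: 365 days.
Sep 22, 1653 → Sep 22, 1654: 365 days.
Sep 22, 1654 → Sep 22, 1655: 365 days.
Sep 22, 1655 → Oct 22, 1655: 30 days (September has 30).
Oct 22, 1655 → Nov 20, 1655: 29 days.
Total: 7729 days.

7729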